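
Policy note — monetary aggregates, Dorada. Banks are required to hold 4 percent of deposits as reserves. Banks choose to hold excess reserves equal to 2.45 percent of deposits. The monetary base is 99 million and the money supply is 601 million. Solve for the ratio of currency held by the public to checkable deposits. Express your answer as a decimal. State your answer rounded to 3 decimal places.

0.120

Using m = M/MB = 601/99 ≈ 6.070707. From m = (1 + c)/(c + rr + e), rearranging gives 1 + c = m·(c + rr + e), so c·(1 − m) = m·(rr + e) − 1.
Hence c = [m·(rr + e) − 1]/(1 − m) = [6.070707 × (0.04 + 0.0245) − 1] / (1 − 6.070707) ≈ 0.119991.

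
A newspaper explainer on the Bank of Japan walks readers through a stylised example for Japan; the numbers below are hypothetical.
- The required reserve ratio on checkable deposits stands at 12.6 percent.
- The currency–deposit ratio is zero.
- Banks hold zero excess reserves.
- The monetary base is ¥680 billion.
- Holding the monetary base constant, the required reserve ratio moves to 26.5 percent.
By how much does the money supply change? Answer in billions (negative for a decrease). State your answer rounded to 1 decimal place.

-2830.8 billion

Initially m₁ = 1 / (0.126) ≈ 7.93651, so M₁ = 7.93651 × 680 = 5396.8268 billion.
After the change m₂ = 1 / (0.265) ≈ 3.77358, so M₂ = 3.77358 × 680 = 2566.0344 billion.
ΔM = M₂ − M₁ = 2566.0344 − 5396.8268 = -2830.7924 billion.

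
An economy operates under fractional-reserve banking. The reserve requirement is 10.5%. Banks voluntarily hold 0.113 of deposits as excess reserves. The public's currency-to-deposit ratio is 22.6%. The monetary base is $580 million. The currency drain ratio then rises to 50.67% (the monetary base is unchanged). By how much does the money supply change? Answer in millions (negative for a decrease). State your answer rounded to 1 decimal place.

-395.7 million

Initially m₁ = (1 + 0.226) / (0.105 + 0.113 + 0.226) ≈ 2.76126, so M₁ = 2.76126 × 580 = 1601.5308 million.
After the change m₂ = (1 + 0.5067) / (0.105 + 0.113 + 0.5067) ≈ 2.07907, so M₂ = 2.07907 × 580 = 1205.8606 million.
ΔM = M₂ − M₁ = 1205.8606 − 1601.5308 = -395.6702 million.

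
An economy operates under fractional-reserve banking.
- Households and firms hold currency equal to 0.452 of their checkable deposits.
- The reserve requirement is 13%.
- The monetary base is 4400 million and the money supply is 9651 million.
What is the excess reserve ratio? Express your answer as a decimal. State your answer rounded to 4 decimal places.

Using m = M/MB = 9651/4400 ≈ 2.193409. Since m = (1 + c)/(c + rr + e), the denominator satisfies c + rr + e = (1 + c)/m = (1 + 0.452) / 2.193409 ≈ 0.661983.
With c = 0.452 and rr = 0.13, the excess reserve ratio is 0.661983 − 0.452 − 0.13 = 0.079983.

0.0800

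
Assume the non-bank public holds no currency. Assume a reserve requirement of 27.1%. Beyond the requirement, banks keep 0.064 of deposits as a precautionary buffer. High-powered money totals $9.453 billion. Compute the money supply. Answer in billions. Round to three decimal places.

$28.218 billion

The money multiplier is m = 1 / (rr + e) = 1 / (0.271 + 0.064) ≈ 2.98507.
So M = m × MB = 2.98507 × 9.453 ≈ 28.2179 billion.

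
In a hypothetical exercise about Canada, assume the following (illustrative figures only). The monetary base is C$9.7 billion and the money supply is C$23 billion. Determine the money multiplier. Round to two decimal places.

The money multiplier is m = M / MB = 23 / 9.7 ≈ 2.37113.

2.37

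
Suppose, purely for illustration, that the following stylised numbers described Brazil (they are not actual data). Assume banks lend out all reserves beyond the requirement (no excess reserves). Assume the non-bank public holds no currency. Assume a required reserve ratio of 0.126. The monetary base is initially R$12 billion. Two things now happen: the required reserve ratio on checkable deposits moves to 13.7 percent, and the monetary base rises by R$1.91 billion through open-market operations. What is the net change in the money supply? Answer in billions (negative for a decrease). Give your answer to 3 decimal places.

Before: m₁ = 1 / (0.126) ≈ 7.936508, MB₁ = 12, so M₁ = 7.936508 × 12 ≈ 95.2381 billion.
After: m₂ = 1 / (0.137) ≈ 7.299270, MB₂ = 12 + 1.91 = 13.91, so M₂ = 7.299270 × 13.91 ≈ 101.5328 billion.
ΔM = M₂ − M₁ = 101.5328 − 95.2381 = 6.2947 billion.

R$6.295 billion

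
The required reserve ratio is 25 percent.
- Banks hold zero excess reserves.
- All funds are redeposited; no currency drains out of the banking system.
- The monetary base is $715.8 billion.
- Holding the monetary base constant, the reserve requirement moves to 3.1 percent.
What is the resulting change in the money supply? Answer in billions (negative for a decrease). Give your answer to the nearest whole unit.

Initially m₁ = 1 / (0.25) = 4, so M₁ = 4 × 715.8 = 2863.2 billion.
After the change m₂ = 1 / (0.031) ≈ 32.2581, so M₂ = 32.2581 × 715.8 ≈ 23090.348 billion.
ΔM = M₂ − M₁ = 23090.348 − 2863.2 = 20227.148 billion.

$20227 billion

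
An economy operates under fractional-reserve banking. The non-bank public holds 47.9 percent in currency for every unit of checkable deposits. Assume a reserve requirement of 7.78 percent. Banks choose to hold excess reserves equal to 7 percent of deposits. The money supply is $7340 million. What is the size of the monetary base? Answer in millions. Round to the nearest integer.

The money multiplier is m = (1 + c) / (rr + e + c) = (1 + 0.479) / (0.0778 + 0.07 + 0.479) ≈ 2.35960.
MB = M / m = 7340 / 2.35960 ≈ 3110.6967 million.

$3111 million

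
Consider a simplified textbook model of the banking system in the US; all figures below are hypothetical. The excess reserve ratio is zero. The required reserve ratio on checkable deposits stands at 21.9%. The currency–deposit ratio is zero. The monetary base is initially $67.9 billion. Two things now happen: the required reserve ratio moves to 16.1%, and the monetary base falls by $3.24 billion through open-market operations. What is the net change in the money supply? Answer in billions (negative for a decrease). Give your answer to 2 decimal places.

$91.57 billion

Before: m₁ = 1 / (0.219) ≈ 4.56621, MB₁ = 67.9, so M₁ = 4.56621 × 67.9 ≈ 310.0457 billion.
After: m₂ = 1 / (0.161) ≈ 6.21118, MB₂ = 67.9 − 3.24 = 64.66, so M₂ = 6.21118 × 64.66 ≈ 401.6149 billion.
ΔM = M₂ − M₁ = 401.6149 − 310.0457 = 91.5692 billion.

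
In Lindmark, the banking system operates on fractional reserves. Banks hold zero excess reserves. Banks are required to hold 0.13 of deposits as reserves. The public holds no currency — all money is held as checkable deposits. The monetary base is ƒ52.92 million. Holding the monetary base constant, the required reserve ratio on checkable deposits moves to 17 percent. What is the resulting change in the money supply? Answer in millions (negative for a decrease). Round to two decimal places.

-95.78 million

Initially m₁ = 1 / (0.13) ≈ 7.69231, so M₁ = 7.69231 × 52.92 ≈ 407.077 million.
After the change m₂ = 1 / (0.17) ≈ 5.88235, so M₂ = 5.88235 × 52.92 ≈ 311.294 million.
ΔM = M₂ − M₁ = 311.294 − 407.077 = -95.783 million.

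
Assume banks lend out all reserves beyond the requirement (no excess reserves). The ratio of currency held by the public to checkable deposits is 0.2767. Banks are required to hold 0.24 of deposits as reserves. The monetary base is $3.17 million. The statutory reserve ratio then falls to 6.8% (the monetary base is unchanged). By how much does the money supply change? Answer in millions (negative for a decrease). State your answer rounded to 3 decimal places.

$3.908 million

Initially m₁ = (1 + 0.2767) / (0.24 + 0.2767) ≈ 2.47087, so M₁ = 2.47087 × 3.17 ≈ 7.8327 million.
After the change m₂ = (1 + 0.2767) / (0.068 + 0.2767) ≈ 3.70380, so M₂ = 3.70380 × 3.17 ≈ 11.741 million.
ΔM = M₂ − M₁ = 11.741 − 7.8327 = 3.9083 million.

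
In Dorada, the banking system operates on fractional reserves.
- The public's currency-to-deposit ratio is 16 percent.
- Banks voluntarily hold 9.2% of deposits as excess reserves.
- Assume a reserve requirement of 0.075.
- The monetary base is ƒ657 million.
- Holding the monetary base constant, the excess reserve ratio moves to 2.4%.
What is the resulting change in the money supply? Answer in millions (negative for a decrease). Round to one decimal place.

ƒ611.9 million

Initially m₁ = (1 + 0.16) / (0.075 + 0.092 + 0.16) ≈ 3.54740, so M₁ = 3.54740 × 657 = 2330.6418 million.
After the change m₂ = (1 + 0.16) / (0.075 + 0.024 + 0.16) ≈ 4.47876, so M₂ = 4.47876 × 657 ≈ 2942.5453 million.
ΔM = M₂ − M₁ = 2942.5453 − 2330.6418 = 611.9035 million.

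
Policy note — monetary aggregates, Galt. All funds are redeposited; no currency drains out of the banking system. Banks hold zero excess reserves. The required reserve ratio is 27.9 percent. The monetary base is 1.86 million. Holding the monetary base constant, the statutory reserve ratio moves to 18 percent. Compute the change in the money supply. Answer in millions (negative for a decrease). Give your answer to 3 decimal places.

Initially m₁ = 1 / (0.279) ≈ 3.58423, so M₁ = 3.58423 × 1.86 ≈ 6.6667 million.
After the change m₂ = 1 / (0.18) ≈ 5.55556, so M₂ = 5.55556 × 1.86 ≈ 10.3333 million.
ΔM = M₂ − M₁ = 10.3333 − 6.6667 = 3.6666 million.

3.667 million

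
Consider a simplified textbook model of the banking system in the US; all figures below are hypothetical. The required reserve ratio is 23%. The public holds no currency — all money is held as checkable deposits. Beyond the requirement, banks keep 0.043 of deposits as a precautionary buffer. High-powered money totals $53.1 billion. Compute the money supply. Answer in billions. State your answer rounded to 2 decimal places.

$194.51 billion

The money multiplier is m = 1 / (rr + e) = 1 / (0.23 + 0.043) ≈ 3.66300.
So M = m × MB = 3.66300 × 53.1 = 194.5053 billion.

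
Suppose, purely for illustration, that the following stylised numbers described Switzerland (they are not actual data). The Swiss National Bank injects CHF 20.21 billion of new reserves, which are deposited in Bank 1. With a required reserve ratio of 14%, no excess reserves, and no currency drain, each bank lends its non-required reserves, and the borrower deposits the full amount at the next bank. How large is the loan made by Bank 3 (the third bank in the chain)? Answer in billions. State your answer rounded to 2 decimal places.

Each bank lends a fraction (1 − rr) = 0.8600 of the deposit it receives, so Bank 3 receives 20.21·0.8600^2 and lends 20.21·0.8600^3 ≈ 12.8547 billion.

CHF 12.85 billion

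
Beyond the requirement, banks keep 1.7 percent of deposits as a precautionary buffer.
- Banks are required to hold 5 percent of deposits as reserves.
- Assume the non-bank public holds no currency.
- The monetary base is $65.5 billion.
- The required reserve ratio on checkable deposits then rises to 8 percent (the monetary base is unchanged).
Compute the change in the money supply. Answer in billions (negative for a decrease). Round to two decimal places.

-302.35 billion

Initially m₁ = 1 / (0.05 + 0.017) ≈ 14.92537, so M₁ = 14.92537 × 65.5 ≈ 977.6117 billion.
After the change m₂ = 1 / (0.08 + 0.017) ≈ 10.30928, so M₂ = 10.30928 × 65.5 ≈ 675.2578 billion.
ΔM = M₂ − M₁ = 675.2578 − 977.6117 = -302.3539 billion.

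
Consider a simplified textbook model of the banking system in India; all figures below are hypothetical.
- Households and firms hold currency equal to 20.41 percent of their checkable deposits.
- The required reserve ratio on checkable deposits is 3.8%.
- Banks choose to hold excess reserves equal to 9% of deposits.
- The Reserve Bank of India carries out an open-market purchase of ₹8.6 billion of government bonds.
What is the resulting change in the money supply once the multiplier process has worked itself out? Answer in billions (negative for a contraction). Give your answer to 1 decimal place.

₹31.2 billion

The money multiplier is m = (1 + c) / (rr + e + c) = (1 + 0.2041) / (0.038 + 0.09 + 0.2041) ≈ 3.6257.
The purchase adds 8.6 billion of base, so ΔM = m × ΔMB = 3.6257 × (+8.6) ≈ 31.181 billion.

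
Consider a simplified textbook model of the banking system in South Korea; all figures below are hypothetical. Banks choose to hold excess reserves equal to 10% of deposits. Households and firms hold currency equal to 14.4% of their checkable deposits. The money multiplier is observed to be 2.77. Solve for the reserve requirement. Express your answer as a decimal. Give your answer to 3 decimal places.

0.169

Using m = 2.77. Since m = (1 + c)/(c + rr + e), the denominator satisfies c + rr + e = (1 + c)/m = (1 + 0.144) / 2.77 ≈ 0.412996.
With c = 0.144 and e = 0.1, the reserve requirement is 0.412996 − 0.144 − 0.1 = 0.168996.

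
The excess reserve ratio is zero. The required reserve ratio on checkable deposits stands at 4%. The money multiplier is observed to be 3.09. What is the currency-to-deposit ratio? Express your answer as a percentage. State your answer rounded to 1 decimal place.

41.9%

Using m = 3.09. From m = (1 + c)/(c + rr + e), rearranging gives 1 + c = m·(c + rr + e), so c·(1 − m) = m·(rr + e) − 1.
Hence c = [m·(rr + e) − 1]/(1 − m) = [3.09 × (0.04 + 0) − 1] / (1 − 3.09) ≈ 0.419330.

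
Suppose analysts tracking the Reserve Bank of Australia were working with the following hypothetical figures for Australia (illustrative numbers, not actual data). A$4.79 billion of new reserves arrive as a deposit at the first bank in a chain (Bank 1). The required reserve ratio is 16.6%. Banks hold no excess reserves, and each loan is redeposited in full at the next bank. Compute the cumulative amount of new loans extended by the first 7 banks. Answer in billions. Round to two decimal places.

A$17.31 billion

Bank i lends (1 − rr)^i of the original deposit: Bank 1 lends 4.79·0.8340 ≈ 3.9949, Bank 2 lends 4.79·0.8340² ≈ 3.3317, and so on.
Summing a geometric series: total = 4.79·[0.8340·(1 − 0.8340^7) / (1 − 0.8340)] ≈ 17.3115 billion.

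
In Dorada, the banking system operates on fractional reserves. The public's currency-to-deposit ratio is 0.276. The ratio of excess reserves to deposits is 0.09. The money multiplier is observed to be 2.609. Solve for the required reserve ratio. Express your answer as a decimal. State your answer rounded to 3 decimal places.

Using m = 2.609. Since m = (1 + c)/(c + rr + e), the denominator satisfies c + rr + e = (1 + c)/m = (1 + 0.276) / 2.609 ≈ 0.489076.
With c = 0.276 and e = 0.09, the required reserve ratio is 0.489076 − 0.276 − 0.09 = 0.123076.

0.123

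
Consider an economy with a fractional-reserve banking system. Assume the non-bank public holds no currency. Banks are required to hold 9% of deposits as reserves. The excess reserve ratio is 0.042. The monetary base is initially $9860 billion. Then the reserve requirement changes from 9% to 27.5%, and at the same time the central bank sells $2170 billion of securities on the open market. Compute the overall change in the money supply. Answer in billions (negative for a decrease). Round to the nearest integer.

-50438 billion

Before: m₁ = 1 / (0.09 + 0.042) ≈ 7.57576, MB₁ = 9860, so M₁ = 7.57576 × 9860 = 74696.9936 billion.
After: m₂ = 1 / (0.275 + 0.042) ≈ 3.15457, MB₂ = 9860 − 2170 = 7690, so M₂ = 3.15457 × 7690 = 24258.6433 billion.
ΔM = M₂ − M₁ = 24258.6433 − 74696.9936 = -50438.3503 billion.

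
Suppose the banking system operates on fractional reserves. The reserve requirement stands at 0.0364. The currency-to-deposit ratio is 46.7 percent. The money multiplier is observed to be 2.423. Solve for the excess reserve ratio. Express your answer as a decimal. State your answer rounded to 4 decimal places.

0.1020

Using m = 2.423. Since m = (1 + c)/(c + rr + e), the denominator satisfies c + rr + e = (1 + c)/m = (1 + 0.467) / 2.423 ≈ 0.605448.
With c = 0.467 and rr = 0.0364, the excess reserve ratio is 0.605448 − 0.467 − 0.0364 = 0.102048.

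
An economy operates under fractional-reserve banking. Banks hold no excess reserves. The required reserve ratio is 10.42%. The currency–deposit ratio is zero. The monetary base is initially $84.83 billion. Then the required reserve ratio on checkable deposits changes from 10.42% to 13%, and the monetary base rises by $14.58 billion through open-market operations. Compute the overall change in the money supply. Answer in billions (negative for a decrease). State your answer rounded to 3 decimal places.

-49.415 billion

Before: m₁ = 1 / (0.1042) ≈ 9.596929, MB₁ = 84.83, so M₁ = 9.596929 × 84.83 ≈ 814.1075 billion.
After: m₂ = 1 / (0.13) ≈ 7.692308, MB₂ = 84.83 + 14.58 = 99.41, so M₂ = 7.692308 × 99.41 ≈ 764.6923 billion.
ΔM = M₂ − M₁ = 764.6923 − 814.1075 = -49.4152 billion.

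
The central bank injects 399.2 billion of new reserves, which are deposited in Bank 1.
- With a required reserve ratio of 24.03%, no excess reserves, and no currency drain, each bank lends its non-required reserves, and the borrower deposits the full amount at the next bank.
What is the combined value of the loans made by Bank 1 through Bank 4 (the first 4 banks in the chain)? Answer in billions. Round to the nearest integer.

Bank i lends (1 − rr)^i of the original deposit: Bank 1 lends 399.2·0.7597 ≈ 303.2722, Bank 2 lends 399.2·0.7597² ≈ 230.3959, and so on.
Summing a geometric series: total = 399.2·[0.7597·(1 − 0.7597^4) / (1 − 0.7597)] ≈ 841.6716 billion.

842 billion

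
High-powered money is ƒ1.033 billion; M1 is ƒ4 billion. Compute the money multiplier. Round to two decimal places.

3.87

The money multiplier is m = M / MB = 4 / 1.033 ≈ 3.87222.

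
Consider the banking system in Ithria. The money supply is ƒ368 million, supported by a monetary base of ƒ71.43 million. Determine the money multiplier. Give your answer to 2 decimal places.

The money multiplier is m = M / MB = 368 / 71.43 ≈ 5.15190.

5.15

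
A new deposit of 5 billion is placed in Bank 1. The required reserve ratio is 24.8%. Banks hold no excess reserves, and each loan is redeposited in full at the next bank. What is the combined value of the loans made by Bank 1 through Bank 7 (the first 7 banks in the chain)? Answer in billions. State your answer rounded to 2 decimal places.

13.10 billion

Bank i lends (1 − rr)^i of the original deposit: Bank 1 lends 5·0.7520 = 3.7600, Bank 2 lends 5·0.7520² ≈ 2.8275, and so on.
Summing a geometric series: total = 5·[0.7520·(1 − 0.7520^7) / (1 − 0.7520)] ≈ 13.0994 billion.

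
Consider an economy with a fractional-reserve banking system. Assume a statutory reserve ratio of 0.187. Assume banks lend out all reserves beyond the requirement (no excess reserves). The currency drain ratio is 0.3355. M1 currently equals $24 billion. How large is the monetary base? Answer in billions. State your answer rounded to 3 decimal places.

The money multiplier is m = (1 + c) / (rr + c) = (1 + 0.3355) / (0.187 + 0.3355) ≈ 2.555981.
MB = M / m = 24 / 2.555981 ≈ 9.3897 billion.

$9.390 billion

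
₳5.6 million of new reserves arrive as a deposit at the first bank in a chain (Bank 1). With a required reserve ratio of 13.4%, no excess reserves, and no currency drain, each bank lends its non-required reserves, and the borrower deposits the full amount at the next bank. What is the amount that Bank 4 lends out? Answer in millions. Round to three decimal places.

₳3.150 million

Each bank lends a fraction (1 − rr) = 0.8660 of the deposit it receives, so Bank 4 receives 5.6·0.8660^3 and lends 5.6·0.8660^4 ≈ 3.1496 million.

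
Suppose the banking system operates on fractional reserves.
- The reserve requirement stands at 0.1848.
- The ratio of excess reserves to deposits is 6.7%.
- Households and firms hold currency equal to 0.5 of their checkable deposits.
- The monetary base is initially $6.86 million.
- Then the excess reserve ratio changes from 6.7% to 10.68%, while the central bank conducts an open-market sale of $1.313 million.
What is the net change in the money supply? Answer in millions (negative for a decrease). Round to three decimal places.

-3.176 million

Before: m₁ = (1 + 0.5) / (0.1848 + 0.067 + 0.5) ≈ 1.99521, MB₁ = 6.86, so M₁ = 1.99521 × 6.86 ≈ 13.6871 million.
After: m₂ = (1 + 0.5) / (0.1848 + 0.1068 + 0.5) ≈ 1.89490, MB₂ = 6.86 − 1.313 = 5.547, so M₂ = 1.89490 × 5.547 ≈ 10.511 million.
ΔM = M₂ − M₁ = 10.511 − 13.6871 = -3.1761 million.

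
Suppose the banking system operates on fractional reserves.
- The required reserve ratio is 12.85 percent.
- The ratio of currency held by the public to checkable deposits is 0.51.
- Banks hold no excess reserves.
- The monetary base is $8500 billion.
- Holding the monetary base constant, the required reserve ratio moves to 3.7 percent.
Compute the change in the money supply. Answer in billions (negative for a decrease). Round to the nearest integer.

$3363 billion

Initially m₁ = (1 + 0.51) / (0.1285 + 0.51) ≈ 2.36492, so M₁ = 2.36492 × 8500 = 20101.82 billion.
After the change m₂ = (1 + 0.51) / (0.037 + 0.51) ≈ 2.76051, so M₂ = 2.76051 × 8500 = 23464.335 billion.
ΔM = M₂ − M₁ = 23464.335 − 20101.82 = 3362.515 billion.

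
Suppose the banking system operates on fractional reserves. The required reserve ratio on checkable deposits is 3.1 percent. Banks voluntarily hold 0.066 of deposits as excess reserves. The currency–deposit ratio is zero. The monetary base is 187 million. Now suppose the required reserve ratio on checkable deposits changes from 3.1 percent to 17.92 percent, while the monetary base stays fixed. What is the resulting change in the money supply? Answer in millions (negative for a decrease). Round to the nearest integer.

-1165 million

Initially m₁ = 1 / (0.031 + 0.066) ≈ 10.3093, so M₁ = 10.3093 × 187 = 1927.8391 million.
After the change m₂ = 1 / (0.1792 + 0.066) ≈ 4.0783, so M₂ = 4.0783 × 187 = 762.6421 million.
ΔM = M₂ − M₁ = 762.6421 − 1927.8391 = -1165.197 million.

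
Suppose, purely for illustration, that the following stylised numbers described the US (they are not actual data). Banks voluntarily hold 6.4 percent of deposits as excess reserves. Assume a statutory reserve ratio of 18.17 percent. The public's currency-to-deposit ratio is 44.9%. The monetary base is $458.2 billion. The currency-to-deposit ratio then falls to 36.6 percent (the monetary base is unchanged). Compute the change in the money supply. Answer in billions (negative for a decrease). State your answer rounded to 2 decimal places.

Initially m₁ = (1 + 0.449) / (0.1817 + 0.064 + 0.449) ≈ 2.085792, so M₁ = 2.085792 × 458.2 ≈ 955.7099 billion.
After the change m₂ = (1 + 0.366) / (0.1817 + 0.064 + 0.366) ≈ 2.233121, so M₂ = 2.233121 × 458.2 ≈ 1023.216 billion.
ΔM = M₂ − M₁ = 1023.216 − 955.7099 = 67.5061 billion.

$67.51 billion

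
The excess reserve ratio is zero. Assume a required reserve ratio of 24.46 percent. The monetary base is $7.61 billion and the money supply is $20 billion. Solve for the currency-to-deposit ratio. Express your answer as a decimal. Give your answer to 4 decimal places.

Using m = M/MB = 20/7.61 ≈ 2.628121. From m = (1 + c)/(c + rr + e), rearranging gives 1 + c = m·(c + rr + e), so c·(1 − m) = m·(rr + e) − 1.
Hence c = [m·(rr + e) − 1]/(1 − m) = [2.628121 × (0.2446 + 0) − 1] / (1 − 2.628121) ≈ 0.219370.

0.2194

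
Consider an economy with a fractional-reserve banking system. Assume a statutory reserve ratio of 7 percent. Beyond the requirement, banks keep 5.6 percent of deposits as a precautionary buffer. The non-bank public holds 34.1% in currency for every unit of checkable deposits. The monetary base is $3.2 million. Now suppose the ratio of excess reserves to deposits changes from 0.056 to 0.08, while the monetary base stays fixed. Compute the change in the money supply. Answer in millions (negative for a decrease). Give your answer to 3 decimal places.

Initially m₁ = (1 + 0.341) / (0.07 + 0.056 + 0.341) ≈ 2.87152, so M₁ = 2.87152 × 3.2 ≈ 9.1889 million.
After the change m₂ = (1 + 0.341) / (0.07 + 0.08 + 0.341) ≈ 2.73116, so M₂ = 2.73116 × 3.2 ≈ 8.7397 million.
ΔM = M₂ − M₁ = 8.7397 − 9.1889 = -0.4492 million.

-0.449 million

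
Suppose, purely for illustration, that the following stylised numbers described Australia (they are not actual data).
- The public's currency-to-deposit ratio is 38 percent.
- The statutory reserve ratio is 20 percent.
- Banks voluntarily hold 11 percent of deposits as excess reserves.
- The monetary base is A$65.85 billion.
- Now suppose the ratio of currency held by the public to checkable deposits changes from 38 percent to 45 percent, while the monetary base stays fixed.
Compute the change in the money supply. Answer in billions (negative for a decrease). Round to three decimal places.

Initially m₁ = (1 + 0.38) / (0.2 + 0.11 + 0.38) = 2, so M₁ = 2 × 65.85 = 131.7 billion.
After the change m₂ = (1 + 0.45) / (0.2 + 0.11 + 0.45) ≈ 1.907895, so M₂ = 1.907895 × 65.85 ≈ 125.6349 billion.
ΔM = M₂ − M₁ = 125.6349 − 131.7 = -6.0651 billion.

-6.065 billion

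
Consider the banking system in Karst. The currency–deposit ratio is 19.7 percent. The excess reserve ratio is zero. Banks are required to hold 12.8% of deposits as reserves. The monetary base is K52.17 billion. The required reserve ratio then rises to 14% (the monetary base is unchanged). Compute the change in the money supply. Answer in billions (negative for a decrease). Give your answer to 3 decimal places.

Initially m₁ = (1 + 0.197) / (0.128 + 0.197) ≈ 3.683077, so M₁ = 3.683077 × 52.17 ≈ 192.1461 billion.
After the change m₂ = (1 + 0.197) / (0.14 + 0.197) ≈ 3.551929, so M₂ = 3.551929 × 52.17 ≈ 185.3041 billion.
ΔM = M₂ − M₁ = 185.3041 − 192.1461 = -6.842 billion.

-6.842 billion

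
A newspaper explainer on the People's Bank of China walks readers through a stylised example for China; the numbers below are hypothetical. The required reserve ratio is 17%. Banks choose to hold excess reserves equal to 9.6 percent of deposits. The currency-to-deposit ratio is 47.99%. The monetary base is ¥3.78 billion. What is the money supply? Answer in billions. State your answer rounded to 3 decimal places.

¥7.500 billion

The money multiplier is m = (1 + c) / (rr + e + c) = (1 + 0.4799) / (0.17 + 0.096 + 0.4799) ≈ 1.98405.
So M = m × MB = 1.98405 × 3.78 ≈ 7.4997 billion.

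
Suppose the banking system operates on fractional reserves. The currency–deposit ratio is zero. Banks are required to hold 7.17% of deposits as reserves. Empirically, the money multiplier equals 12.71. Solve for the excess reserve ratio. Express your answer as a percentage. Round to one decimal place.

0.7%

Using m = 12.71. Since m = (1 + c)/(c + rr + e), the denominator satisfies c + rr + e = (1 + c)/m = (1 + 0) / 12.71 ≈ 0.078678.
With c = 0 and rr = 0.0717, the excess reserve ratio is 0.078678 − 0 − 0.0717 = 0.006978.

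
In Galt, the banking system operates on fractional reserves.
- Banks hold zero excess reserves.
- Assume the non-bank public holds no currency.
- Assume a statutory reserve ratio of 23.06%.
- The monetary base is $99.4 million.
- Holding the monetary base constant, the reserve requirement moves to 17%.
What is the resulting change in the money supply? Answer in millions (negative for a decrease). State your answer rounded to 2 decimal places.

$153.66 million

Initially m₁ = 1 / (0.2306) ≈ 4.33651, so M₁ = 4.33651 × 99.4 ≈ 431.0491 million.
After the change m₂ = 1 / (0.17) ≈ 5.88235, so M₂ = 5.88235 × 99.4 ≈ 584.7056 million.
ΔM = M₂ − M₁ = 584.7056 − 431.0491 = 153.6565 million.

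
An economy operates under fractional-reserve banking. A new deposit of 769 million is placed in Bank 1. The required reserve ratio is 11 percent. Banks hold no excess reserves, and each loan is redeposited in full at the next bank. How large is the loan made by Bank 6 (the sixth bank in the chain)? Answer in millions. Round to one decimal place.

382.2 million

Each bank lends a fraction (1 − rr) = 0.8900 of the deposit it receives, so Bank 6 receives 769·0.8900^5 and lends 769·0.8900^6 ≈ 382.1786 million.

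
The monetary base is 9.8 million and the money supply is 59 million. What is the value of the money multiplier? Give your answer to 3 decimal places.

6.020

The money multiplier is m = M / MB = 59 / 9.8 ≈ 6.02041.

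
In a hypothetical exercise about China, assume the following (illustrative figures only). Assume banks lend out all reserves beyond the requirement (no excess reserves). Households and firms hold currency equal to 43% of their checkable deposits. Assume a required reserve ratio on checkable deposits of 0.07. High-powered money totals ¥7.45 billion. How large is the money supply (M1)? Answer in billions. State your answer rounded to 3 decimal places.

¥21.307 billion

The money multiplier is m = (1 + c) / (rr + c) = (1 + 0.43) / (0.07 + 0.43) = 2.86.
So M = m × MB = 2.86 × 7.45 = 21.307 billion.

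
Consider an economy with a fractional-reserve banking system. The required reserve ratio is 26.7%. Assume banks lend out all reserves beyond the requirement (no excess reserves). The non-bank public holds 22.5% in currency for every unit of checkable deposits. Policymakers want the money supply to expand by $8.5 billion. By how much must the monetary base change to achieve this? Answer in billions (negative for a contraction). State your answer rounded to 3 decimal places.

The money multiplier is m = (1 + c) / (rr + c) = (1 + 0.225) / (0.267 + 0.225) ≈ 2.48984.
ΔMB = ΔM / m = (+8.5) / 2.48984 ≈ 3.4139 billion.

$3.414 billion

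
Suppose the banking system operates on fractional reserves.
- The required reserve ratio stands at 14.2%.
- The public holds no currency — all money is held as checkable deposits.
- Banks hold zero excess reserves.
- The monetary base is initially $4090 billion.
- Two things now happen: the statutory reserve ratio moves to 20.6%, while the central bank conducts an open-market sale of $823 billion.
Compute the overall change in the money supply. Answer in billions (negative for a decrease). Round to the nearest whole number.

Before: m₁ = 1 / (0.142) ≈ 7.04225, MB₁ = 4090, so M₁ = 7.04225 × 4090 = 28802.8025 billion.
After: m₂ = 1 / (0.206) ≈ 4.85437, MB₂ = 4090 − 823 = 3267, so M₂ = 4.85437 × 3267 ≈ 15859.2268 billion.
ΔM = M₂ − M₁ = 15859.2268 − 28802.8025 = -12943.5757 billion.

-12944 billion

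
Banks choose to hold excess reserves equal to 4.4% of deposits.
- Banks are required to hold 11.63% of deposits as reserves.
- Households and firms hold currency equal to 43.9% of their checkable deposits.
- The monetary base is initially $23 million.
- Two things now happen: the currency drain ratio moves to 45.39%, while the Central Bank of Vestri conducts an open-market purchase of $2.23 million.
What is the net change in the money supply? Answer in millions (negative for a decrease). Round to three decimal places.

Before: m₁ = (1 + 0.439) / (0.1163 + 0.044 + 0.439) ≈ 2.401135, MB₁ = 23, so M₁ = 2.401135 × 23 ≈ 55.2261 million.
After: m₂ = (1 + 0.4539) / (0.1163 + 0.044 + 0.4539) ≈ 2.367144, MB₂ = 23 + 2.23 = 25.23, so M₂ = 2.367144 × 25.23 ≈ 59.723 million.
ΔM = M₂ − M₁ = 59.723 − 55.2261 = 4.4969 million.

$4.497 million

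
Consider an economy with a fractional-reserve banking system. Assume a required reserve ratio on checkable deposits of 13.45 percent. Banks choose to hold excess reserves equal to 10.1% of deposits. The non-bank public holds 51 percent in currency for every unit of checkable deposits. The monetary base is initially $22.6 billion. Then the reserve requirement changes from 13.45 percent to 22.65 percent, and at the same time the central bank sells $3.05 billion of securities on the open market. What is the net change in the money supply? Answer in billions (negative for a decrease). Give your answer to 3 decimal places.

-10.528 billion

Before: m₁ = (1 + 0.51) / (0.1345 + 0.101 + 0.51) ≈ 2.025486, MB₁ = 22.6, so M₁ = 2.025486 × 22.6 ≈ 45.776 billion.
After: m₂ = (1 + 0.51) / (0.2265 + 0.101 + 0.51) ≈ 1.802985, MB₂ = 22.6 − 3.05 = 19.55, so M₂ = 1.802985 × 19.55 ≈ 35.2484 billion.
ΔM = M₂ − M₁ = 35.2484 − 45.776 = -10.5276 billion.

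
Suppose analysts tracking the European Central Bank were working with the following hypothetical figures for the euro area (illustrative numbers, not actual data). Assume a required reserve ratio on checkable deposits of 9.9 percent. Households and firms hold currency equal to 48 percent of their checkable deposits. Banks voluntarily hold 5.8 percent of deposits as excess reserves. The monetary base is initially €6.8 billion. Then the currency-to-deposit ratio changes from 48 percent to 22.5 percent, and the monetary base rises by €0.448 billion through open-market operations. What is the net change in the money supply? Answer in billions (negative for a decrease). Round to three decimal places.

€7.444 billion

Before: m₁ = (1 + 0.48) / (0.099 + 0.058 + 0.48) ≈ 2.32339, MB₁ = 6.8, so M₁ = 2.32339 × 6.8 ≈ 15.7991 billion.
After: m₂ = (1 + 0.225) / (0.099 + 0.058 + 0.225) ≈ 3.20681, MB₂ = 6.8 + 0.448 = 7.248, so M₂ = 3.20681 × 7.248 ≈ 23.243 billion.
ΔM = M₂ − M₁ = 23.243 − 15.7991 = 7.4439 billion.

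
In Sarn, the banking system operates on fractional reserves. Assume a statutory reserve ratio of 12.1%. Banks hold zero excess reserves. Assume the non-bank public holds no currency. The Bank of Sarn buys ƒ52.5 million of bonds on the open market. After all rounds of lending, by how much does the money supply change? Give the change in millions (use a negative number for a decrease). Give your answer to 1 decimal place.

ƒ433.9 million

The simple money multiplier is m = 1/rr = 1/0.121 ≈ 8.2645.
An open-market purchase increases the monetary base by 52.5 million, so ΔM = m × ΔMB = 8.2645 × 52.5 ≈ 433.8863 million.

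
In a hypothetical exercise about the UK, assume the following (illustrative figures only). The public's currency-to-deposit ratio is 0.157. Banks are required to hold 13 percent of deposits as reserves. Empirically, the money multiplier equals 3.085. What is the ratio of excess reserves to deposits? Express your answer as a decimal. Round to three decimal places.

Using m = 3.085. Since m = (1 + c)/(c + rr + e), the denominator satisfies c + rr + e = (1 + c)/m = (1 + 0.157) / 3.085 ≈ 0.375041.
With c = 0.157 and rr = 0.13, the ratio of excess reserves to deposits is 0.375041 − 0.157 − 0.13 = 0.088041.

0.088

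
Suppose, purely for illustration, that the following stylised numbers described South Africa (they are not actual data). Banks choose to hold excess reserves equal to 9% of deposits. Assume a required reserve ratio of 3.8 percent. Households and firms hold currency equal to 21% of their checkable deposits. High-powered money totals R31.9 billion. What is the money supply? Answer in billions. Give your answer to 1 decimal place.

The money multiplier is m = (1 + c) / (rr + e + c) = (1 + 0.21) / (0.038 + 0.09 + 0.21) ≈ 3.5799.
So M = m × MB = 3.5799 × 31.9 ≈ 114.1988 billion.

R114.2 billion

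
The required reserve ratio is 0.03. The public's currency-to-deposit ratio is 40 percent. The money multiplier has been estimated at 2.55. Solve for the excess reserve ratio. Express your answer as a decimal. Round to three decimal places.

0.119

Using m = 2.55. Since m = (1 + c)/(c + rr + e), the denominator satisfies c + rr + e = (1 + c)/m = (1 + 0.4) / 2.55 ≈ 0.549020.
With c = 0.4 and rr = 0.03, the excess reserve ratio is 0.549020 − 0.4 − 0.03 = 0.11902.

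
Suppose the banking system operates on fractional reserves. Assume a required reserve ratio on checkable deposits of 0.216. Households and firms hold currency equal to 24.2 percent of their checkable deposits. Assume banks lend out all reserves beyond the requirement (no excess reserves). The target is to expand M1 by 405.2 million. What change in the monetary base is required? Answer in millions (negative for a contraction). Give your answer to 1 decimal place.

The money multiplier is m = (1 + c) / (rr + c) = (1 + 0.242) / (0.216 + 0.242) ≈ 2.71179.
ΔMB = ΔM / m = (+405.2) / 2.71179 ≈ 149.4216 million.

149.4 million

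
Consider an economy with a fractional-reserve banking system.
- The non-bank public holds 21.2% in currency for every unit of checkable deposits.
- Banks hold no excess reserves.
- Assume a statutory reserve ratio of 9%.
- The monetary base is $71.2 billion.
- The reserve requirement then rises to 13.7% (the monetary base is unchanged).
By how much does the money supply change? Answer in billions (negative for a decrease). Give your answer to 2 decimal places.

Initially m₁ = (1 + 0.212) / (0.09 + 0.212) ≈ 4.01325, so M₁ = 4.01325 × 71.2 = 285.7434 billion.
After the change m₂ = (1 + 0.212) / (0.137 + 0.212) ≈ 3.47278, so M₂ = 3.47278 × 71.2 ≈ 247.2619 billion.
ΔM = M₂ − M₁ = 247.2619 − 285.7434 = -38.4815 billion.

-38.48 billion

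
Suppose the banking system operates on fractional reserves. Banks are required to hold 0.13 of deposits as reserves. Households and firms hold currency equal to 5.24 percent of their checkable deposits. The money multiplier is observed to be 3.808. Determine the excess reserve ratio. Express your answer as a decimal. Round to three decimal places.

Using m = 3.808. Since m = (1 + c)/(c + rr + e), the denominator satisfies c + rr + e = (1 + c)/m = (1 + 0.0524) / 3.808 ≈ 0.276366.
With c = 0.0524 and rr = 0.13, the excess reserve ratio is 0.276366 − 0.0524 − 0.13 = 0.093966.

0.094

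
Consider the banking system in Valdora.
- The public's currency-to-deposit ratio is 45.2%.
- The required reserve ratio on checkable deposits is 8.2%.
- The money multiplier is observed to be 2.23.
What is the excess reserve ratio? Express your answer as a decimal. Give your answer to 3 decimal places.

0.117

Using m = 2.23. Since m = (1 + c)/(c + rr + e), the denominator satisfies c + rr + e = (1 + c)/m = (1 + 0.452) / 2.23 ≈ 0.651121.
With c = 0.452 and rr = 0.082, the excess reserve ratio is 0.651121 − 0.452 − 0.082 = 0.117121.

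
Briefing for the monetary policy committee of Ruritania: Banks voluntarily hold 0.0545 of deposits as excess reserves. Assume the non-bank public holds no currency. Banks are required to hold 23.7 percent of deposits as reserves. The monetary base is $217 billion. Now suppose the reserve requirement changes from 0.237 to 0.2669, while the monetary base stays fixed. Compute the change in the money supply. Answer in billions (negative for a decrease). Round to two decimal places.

Initially m₁ = 1 / (0.237 + 0.0545) ≈ 3.430532, so M₁ = 3.430532 × 217 ≈ 744.4254 billion.
After the change m₂ = 1 / (0.2669 + 0.0545) ≈ 3.111388, so M₂ = 3.111388 × 217 ≈ 675.1712 billion.
ΔM = M₂ − M₁ = 675.1712 − 744.4254 = -69.2542 billion.

-69.25 billion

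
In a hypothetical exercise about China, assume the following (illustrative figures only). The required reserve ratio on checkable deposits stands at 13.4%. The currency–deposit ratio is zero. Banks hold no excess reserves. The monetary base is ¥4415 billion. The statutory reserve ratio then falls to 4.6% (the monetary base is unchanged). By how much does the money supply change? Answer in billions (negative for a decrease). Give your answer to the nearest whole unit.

Initially m₁ = 1 / (0.134) ≈ 7.46269, so M₁ = 7.46269 × 4415 ≈ 32947.7764 billion.
After the change m₂ = 1 / (0.046) ≈ 21.73913, so M₂ = 21.73913 × 4415 ≈ 95978.259 billion.
ΔM = M₂ − M₁ = 95978.259 − 32947.7764 = 63030.4826 billion.

¥63030 billion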